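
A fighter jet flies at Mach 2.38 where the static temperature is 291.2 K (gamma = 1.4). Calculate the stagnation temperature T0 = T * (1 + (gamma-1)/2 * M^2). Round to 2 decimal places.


Step 1: (gamma-1)/2 = 0.2
Step 2: M^2 = 5.6644
Step 3: 1 + 0.2 * 5.6644 = 2.13288
Step 4: T0 = 291.2 * 2.13288 = 621.09 K

621.09


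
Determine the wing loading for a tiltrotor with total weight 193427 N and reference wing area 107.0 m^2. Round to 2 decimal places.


Step 1: Wing loading = W / S = 193427 / 107.0
Step 2: Wing loading = 1807.73 N/m^2

1807.73


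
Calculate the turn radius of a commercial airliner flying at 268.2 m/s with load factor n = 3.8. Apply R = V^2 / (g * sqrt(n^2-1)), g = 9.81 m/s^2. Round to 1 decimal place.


Step 1: V^2 = 268.2^2 = 71931.24
Step 2: n^2 - 1 = 3.8^2 - 1 = 13.44
Step 3: sqrt(13.44) = 3.666061
Step 4: R = 71931.24 / (9.81 * 3.666061) = 2000.1 m

2000.1


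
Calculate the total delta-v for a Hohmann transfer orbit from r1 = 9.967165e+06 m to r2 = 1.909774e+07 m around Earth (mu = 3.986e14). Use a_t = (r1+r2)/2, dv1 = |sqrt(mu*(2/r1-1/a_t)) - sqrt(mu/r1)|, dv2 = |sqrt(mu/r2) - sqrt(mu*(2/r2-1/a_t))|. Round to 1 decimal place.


Step 1: Transfer semi-major axis a_t = (9.967165e+06 + 1.909774e+07) / 2 = 1.453245e+07 m
Step 2: v1 (circular at r1) = sqrt(mu/r1) = 6323.87 m/s
Step 3: v_t1 = sqrt(mu*(2/r1 - 1/a_t)) = 7249.44 m/s
Step 4: dv1 = |7249.44 - 6323.87| = 925.57 m/s
Step 5: v2 (circular at r2) = 4568.54 m/s, v_t2 = 3783.5 m/s
Step 6: dv2 = |4568.54 - 3783.5| = 785.04 m/s
Step 7: Total delta-v = 925.57 + 785.04 = 1710.6 m/s

1710.6


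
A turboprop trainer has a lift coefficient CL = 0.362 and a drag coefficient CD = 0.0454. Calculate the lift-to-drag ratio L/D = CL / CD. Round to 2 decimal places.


Step 1: L/D = CL / CD = 0.362 / 0.0454
Step 2: L/D = 7.97

7.97


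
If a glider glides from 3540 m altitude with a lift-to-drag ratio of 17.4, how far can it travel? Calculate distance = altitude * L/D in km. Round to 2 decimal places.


Step 1: Glide distance = altitude * L/D = 3540 * 17.4 = 61596.0 m
Step 2: Convert to km: 61596.0 / 1000 = 61.60 km

61.60


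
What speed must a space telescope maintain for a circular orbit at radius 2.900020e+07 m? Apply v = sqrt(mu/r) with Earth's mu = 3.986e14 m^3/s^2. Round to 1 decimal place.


Step 1: mu / r = 3.986e14 / 2.900020e+07 = 13744732.7949
Step 2: v = sqrt(13744732.7949) = 3707.4 m/s

3707.4


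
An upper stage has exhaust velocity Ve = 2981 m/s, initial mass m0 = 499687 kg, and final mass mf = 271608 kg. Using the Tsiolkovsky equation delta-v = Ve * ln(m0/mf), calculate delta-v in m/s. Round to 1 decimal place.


Step 1: Mass ratio m0/mf = 499687 / 271608 = 1.839736
Step 2: ln(1.839736) = 0.609622
Step 3: delta-v = 2981 * 0.609622 = 1817.3 m/s

1817.3


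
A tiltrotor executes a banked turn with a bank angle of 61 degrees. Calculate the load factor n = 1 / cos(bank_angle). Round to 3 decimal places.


Step 1: Convert 61 degrees to radians = 1.064651
Step 2: cos(61 deg) = 0.48481
Step 3: n = 1 / 0.48481 = 2.063

2.063


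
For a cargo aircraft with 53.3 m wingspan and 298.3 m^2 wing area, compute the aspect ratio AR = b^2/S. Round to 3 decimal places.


Step 1: b^2 = 53.3^2 = 2840.89
Step 2: AR = 2840.89 / 298.3 = 9.524

9.524


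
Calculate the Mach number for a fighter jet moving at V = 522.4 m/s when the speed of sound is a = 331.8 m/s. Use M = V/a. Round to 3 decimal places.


Step 1: M = V / a = 522.4 / 331.8
Step 2: M = 1.574

1.574


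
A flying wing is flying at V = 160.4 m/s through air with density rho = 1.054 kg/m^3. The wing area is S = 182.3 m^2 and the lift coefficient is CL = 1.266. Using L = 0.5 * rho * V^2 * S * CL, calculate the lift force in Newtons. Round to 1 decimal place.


Step 1: Calculate dynamic pressure q = 0.5 * 1.054 * 160.4^2 = 0.5 * 1.054 * 25728.16 = 13558.7403 Pa
Step 2: Multiply by wing area and lift coefficient: L = 13558.7403 * 182.3 * 1.266
Step 3: L = 2471758.3603 * 1.266 = 3129246.1 N

3129246.1


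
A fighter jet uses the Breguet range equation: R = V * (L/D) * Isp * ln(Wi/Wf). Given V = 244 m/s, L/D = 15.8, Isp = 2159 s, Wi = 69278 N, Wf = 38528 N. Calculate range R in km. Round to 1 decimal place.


Step 1: Coefficient = V * (L/D) * Isp = 244 * 15.8 * 2159 = 8323376.8 m
Step 2: Wi/Wf = 69278 / 38528 = 1.798121
Step 3: ln(1.798121) = 0.586742
Step 4: R = 8323376.8 * 0.586742 = 4883676.0 m = 4883.7 km

4883.7


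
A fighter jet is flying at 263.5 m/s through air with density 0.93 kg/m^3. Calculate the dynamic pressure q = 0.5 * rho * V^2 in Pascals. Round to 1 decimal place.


Step 1: V^2 = 263.5^2 = 69432.25
Step 2: q = 0.5 * 0.93 * 69432.25
Step 3: q = 32286.0 Pa

32286.0


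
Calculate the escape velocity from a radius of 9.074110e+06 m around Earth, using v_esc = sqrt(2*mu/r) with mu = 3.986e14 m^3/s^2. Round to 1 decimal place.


Step 1: 2*mu/r = 2 * 3.986e14 / 9.074110e+06 = 87854346.0461
Step 2: v_esc = sqrt(87854346.0461) = 9373.1 m/s

9373.1


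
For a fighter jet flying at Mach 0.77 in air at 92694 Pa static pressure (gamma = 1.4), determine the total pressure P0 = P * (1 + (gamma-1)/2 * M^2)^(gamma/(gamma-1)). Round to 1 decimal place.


Step 1: (gamma-1)/2 * M^2 = 0.2 * 0.5929 = 0.11858
Step 2: 1 + 0.11858 = 1.11858
Step 3: Exponent gamma/(gamma-1) = 3.5
Step 4: P0 = 92694 * 1.11858^3.5 = 137210.2 Pa

137210.2


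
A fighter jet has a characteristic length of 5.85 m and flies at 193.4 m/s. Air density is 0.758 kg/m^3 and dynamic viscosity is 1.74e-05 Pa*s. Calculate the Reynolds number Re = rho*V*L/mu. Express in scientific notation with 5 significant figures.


Step 1: Numerator = rho * V * L = 0.758 * 193.4 * 5.85 = 857.59362
Step 2: Re = 857.59362 / 1.74e-05
Step 3: Re = 4.9287e+07

4.9287e+07


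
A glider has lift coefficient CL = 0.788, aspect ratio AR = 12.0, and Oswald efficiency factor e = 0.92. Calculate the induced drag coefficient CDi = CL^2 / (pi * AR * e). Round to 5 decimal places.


Step 1: CL^2 = 0.788^2 = 0.620944
Step 2: pi * AR * e = 3.14159 * 12.0 * 0.92 = 34.683183
Step 3: CDi = 0.620944 / 34.683183 = 0.01790

0.01790


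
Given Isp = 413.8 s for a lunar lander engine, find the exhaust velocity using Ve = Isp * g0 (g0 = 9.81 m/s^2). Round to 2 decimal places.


Step 1: Ve = Isp * g0 = 413.8 * 9.81
Step 2: Ve = 4059.38 m/s

4059.38


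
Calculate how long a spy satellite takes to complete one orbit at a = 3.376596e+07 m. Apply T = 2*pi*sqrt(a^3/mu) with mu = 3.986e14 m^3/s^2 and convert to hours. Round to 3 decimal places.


Step 1: a^3 / mu = 3.849792e+22 / 3.986e14 = 9.658285e+07
Step 2: sqrt(9.658285e+07) = 9827.6573 s
Step 3: T = 2*pi * 9827.6573 = 61748.99 s
Step 4: T in hours = 61748.99 / 3600 = 17.152 hours

17.152


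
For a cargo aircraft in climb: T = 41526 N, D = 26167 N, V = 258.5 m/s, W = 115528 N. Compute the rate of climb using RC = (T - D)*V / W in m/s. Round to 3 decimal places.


Step 1: Excess thrust = T - D = 41526 - 26167 = 15359 N
Step 2: Excess power = 15359 * 258.5 = 3970301.5 W
Step 3: RC = 3970301.5 / 115528 = 34.367 m/s

34.367


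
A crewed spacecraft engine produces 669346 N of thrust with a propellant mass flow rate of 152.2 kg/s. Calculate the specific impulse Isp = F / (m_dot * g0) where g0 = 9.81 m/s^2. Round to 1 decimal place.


Step 1: m_dot * g0 = 152.2 * 9.81 = 1493.08
Step 2: Isp = 669346 / 1493.08 = 448.3 s

448.3


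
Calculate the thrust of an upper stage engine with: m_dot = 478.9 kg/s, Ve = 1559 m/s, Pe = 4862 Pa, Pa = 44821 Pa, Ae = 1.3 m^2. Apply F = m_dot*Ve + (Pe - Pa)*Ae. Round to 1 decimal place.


Step 1: Momentum thrust = m_dot * Ve = 478.9 * 1559 = 746605.1 N
Step 2: Pressure thrust = (Pe - Pa) * Ae = (4862 - 44821) * 1.3 = -51946.7 N
Step 3: Total thrust F = 746605.1 + -51946.7 = 694658.4 N

694658.4


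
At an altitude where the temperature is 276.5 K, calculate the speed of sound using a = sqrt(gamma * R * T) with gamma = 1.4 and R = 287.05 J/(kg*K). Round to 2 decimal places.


Step 1: gamma * R * T = 1.4 * 287.05 * 276.5 = 111117.055
Step 2: a = sqrt(111117.055) = 333.34 m/s

333.34


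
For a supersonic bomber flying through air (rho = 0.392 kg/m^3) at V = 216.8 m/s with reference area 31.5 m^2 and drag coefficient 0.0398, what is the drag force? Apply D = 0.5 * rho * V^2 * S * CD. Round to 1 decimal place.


Step 1: Dynamic pressure q = 0.5 * 0.392 * 216.8^2 = 9212.439 Pa
Step 2: Drag D = q * S * CD = 9212.439 * 31.5 * 0.0398
Step 3: D = 11549.6 N

11549.6


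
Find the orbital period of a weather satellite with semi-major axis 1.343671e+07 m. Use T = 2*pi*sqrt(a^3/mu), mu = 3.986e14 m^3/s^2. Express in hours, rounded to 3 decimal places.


Step 1: a^3 / mu = 2.425933e+21 / 3.986e14 = 6.086134e+06
Step 2: sqrt(6.086134e+06) = 2467.0092 s
Step 3: T = 2*pi * 2467.0092 = 15500.68 s
Step 4: T in hours = 15500.68 / 3600 = 4.306 hours

4.306


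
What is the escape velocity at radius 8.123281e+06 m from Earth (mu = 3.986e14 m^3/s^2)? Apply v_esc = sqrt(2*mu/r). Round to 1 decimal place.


Step 1: 2*mu/r = 2 * 3.986e14 / 8.123281e+06 = 98137685.9917
Step 2: v_esc = sqrt(98137685.9917) = 9906.4 m/s

9906.4


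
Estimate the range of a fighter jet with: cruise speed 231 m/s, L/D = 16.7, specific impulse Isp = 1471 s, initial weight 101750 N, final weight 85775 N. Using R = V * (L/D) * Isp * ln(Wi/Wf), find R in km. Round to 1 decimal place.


Step 1: Coefficient = V * (L/D) * Isp = 231 * 16.7 * 1471 = 5674676.7 m
Step 2: Wi/Wf = 101750 / 85775 = 1.186243
Step 3: ln(1.186243) = 0.170791
Step 4: R = 5674676.7 * 0.170791 = 969185.0 m = 969.2 km

969.2


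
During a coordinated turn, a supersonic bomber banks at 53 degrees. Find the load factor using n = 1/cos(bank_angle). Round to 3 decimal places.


Step 1: Convert 53 degrees to radians = 0.925025
Step 2: cos(53 deg) = 0.601815
Step 3: n = 1 / 0.601815 = 1.662

1.662


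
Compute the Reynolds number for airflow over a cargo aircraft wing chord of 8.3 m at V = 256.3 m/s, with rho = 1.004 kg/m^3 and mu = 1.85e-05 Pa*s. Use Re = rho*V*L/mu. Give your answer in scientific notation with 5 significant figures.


Step 1: Numerator = rho * V * L = 1.004 * 256.3 * 8.3 = 2135.79916
Step 2: Re = 2135.79916 / 1.85e-05
Step 3: Re = 1.1545e+08

1.1545e+08


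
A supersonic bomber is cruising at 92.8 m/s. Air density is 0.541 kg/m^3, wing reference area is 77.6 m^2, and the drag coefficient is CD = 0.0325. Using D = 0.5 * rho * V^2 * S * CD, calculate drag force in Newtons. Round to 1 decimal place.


Step 1: Dynamic pressure q = 0.5 * 0.541 * 92.8^2 = 2329.5027 Pa
Step 2: Drag D = q * S * CD = 2329.5027 * 77.6 * 0.0325
Step 3: D = 5875.0 N

5875.0


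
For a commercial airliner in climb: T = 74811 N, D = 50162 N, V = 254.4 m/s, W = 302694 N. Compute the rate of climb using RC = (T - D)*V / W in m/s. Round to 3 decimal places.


Step 1: Excess thrust = T - D = 74811 - 50162 = 24649 N
Step 2: Excess power = 24649 * 254.4 = 6270705.6 W
Step 3: RC = 6270705.6 / 302694 = 20.716 m/s

20.716


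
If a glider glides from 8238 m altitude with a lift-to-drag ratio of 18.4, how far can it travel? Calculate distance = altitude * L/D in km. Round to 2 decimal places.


Step 1: Glide distance = altitude * L/D = 8238 * 18.4 = 151579.2 m
Step 2: Convert to km: 151579.2 / 1000 = 151.58 km

151.58


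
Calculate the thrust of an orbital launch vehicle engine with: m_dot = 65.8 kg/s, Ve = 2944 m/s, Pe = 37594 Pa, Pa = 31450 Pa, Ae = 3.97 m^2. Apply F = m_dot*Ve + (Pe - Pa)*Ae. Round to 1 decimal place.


Step 1: Momentum thrust = m_dot * Ve = 65.8 * 2944 = 193715.2 N
Step 2: Pressure thrust = (Pe - Pa) * Ae = (37594 - 31450) * 3.97 = 24391.68 N
Step 3: Total thrust F = 193715.2 + 24391.68 = 218106.9 N

218106.9


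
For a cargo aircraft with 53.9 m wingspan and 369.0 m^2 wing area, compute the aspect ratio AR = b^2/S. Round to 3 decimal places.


Step 1: b^2 = 53.9^2 = 2905.21
Step 2: AR = 2905.21 / 369.0 = 7.873

7.873


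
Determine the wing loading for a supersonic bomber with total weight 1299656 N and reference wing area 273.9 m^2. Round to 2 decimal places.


Step 1: Wing loading = W / S = 1299656 / 273.9
Step 2: Wing loading = 4745.00 N/m^2

4745.00


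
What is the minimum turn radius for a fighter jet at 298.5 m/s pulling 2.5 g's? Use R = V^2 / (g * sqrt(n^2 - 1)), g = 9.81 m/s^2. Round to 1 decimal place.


Step 1: V^2 = 298.5^2 = 89102.25
Step 2: n^2 - 1 = 2.5^2 - 1 = 5.25
Step 3: sqrt(5.25) = 2.291288
Step 4: R = 89102.25 / (9.81 * 2.291288) = 3964.1 m

3964.1


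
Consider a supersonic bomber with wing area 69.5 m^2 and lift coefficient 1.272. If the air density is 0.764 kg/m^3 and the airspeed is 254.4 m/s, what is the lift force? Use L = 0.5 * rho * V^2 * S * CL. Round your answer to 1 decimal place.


Step 1: Calculate dynamic pressure q = 0.5 * 0.764 * 254.4^2 = 0.5 * 0.764 * 64719.36 = 24722.7955 Pa
Step 2: Multiply by wing area and lift coefficient: L = 24722.7955 * 69.5 * 1.272
Step 3: L = 1718234.2886 * 1.272 = 2185594.0 N

2185594.0


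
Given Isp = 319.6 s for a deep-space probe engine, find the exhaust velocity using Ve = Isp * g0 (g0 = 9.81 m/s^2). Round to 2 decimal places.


Step 1: Ve = Isp * g0 = 319.6 * 9.81
Step 2: Ve = 3135.28 m/s

3135.28


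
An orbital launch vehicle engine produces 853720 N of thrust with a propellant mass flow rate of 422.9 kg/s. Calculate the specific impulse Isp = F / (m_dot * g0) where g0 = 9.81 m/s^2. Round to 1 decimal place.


Step 1: m_dot * g0 = 422.9 * 9.81 = 4148.65
Step 2: Isp = 853720 / 4148.65 = 205.8 s

205.8


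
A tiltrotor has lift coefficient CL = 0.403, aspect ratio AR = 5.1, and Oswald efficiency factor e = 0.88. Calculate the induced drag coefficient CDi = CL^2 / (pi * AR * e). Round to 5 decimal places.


Step 1: CL^2 = 0.403^2 = 0.162409
Step 2: pi * AR * e = 3.14159 * 5.1 * 0.88 = 14.099468
Step 3: CDi = 0.162409 / 14.099468 = 0.01152

0.01152


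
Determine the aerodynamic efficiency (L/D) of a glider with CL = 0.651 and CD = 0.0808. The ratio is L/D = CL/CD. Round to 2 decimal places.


Step 1: L/D = CL / CD = 0.651 / 0.0808
Step 2: L/D = 8.06

8.06


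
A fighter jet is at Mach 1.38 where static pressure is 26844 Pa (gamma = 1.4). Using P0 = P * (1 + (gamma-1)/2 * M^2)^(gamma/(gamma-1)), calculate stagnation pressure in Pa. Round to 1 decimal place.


Step 1: (gamma-1)/2 * M^2 = 0.2 * 1.9044 = 0.38088
Step 2: 1 + 0.38088 = 1.38088
Step 3: Exponent gamma/(gamma-1) = 3.5
Step 4: P0 = 26844 * 1.38088^3.5 = 83060.2 Pa

83060.2


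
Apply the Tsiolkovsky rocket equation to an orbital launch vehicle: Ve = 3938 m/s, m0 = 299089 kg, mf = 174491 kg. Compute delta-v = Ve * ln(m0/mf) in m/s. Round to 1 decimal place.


Step 1: Mass ratio m0/mf = 299089 / 174491 = 1.714065
Step 2: ln(1.714065) = 0.538868
Step 3: delta-v = 3938 * 0.538868 = 2122.1 m/s

2122.1


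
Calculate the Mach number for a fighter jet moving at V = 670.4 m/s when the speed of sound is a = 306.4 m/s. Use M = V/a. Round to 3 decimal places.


Step 1: M = V / a = 670.4 / 306.4
Step 2: M = 2.188

2.188


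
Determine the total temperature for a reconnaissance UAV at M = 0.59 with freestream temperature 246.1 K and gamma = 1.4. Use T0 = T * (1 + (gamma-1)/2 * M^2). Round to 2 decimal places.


Step 1: (gamma-1)/2 = 0.2
Step 2: M^2 = 0.3481
Step 3: 1 + 0.2 * 0.3481 = 1.06962
Step 4: T0 = 246.1 * 1.06962 = 263.23 K

263.23


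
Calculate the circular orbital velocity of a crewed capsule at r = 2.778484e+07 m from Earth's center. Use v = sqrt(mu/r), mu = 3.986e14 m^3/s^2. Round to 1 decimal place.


Step 1: mu / r = 3.986e14 / 2.778484e+07 = 14345952.685
Step 2: v = sqrt(14345952.685) = 3787.6 m/s

3787.6


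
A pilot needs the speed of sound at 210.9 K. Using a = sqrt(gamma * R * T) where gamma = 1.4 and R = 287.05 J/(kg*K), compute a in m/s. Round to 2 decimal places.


Step 1: gamma * R * T = 1.4 * 287.05 * 210.9 = 84754.383
Step 2: a = sqrt(84754.383) = 291.13 m/s

291.13


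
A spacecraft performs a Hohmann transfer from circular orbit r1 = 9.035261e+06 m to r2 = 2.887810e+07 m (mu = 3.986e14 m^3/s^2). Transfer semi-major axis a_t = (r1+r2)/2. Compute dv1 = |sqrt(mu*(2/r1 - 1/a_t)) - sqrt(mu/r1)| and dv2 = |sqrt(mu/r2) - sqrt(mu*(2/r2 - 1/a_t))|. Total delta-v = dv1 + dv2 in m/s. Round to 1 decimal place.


Step 1: Transfer semi-major axis a_t = (9.035261e+06 + 2.887810e+07) / 2 = 1.895668e+07 m
Step 2: v1 (circular at r1) = sqrt(mu/r1) = 6641.99 m/s
Step 3: v_t1 = sqrt(mu*(2/r1 - 1/a_t)) = 8197.88 m/s
Step 4: dv1 = |8197.88 - 6641.99| = 1555.89 m/s
Step 5: v2 (circular at r2) = 3715.22 m/s, v_t2 = 2564.92 m/s
Step 6: dv2 = |3715.22 - 2564.92| = 1150.3 m/s
Step 7: Total delta-v = 1555.89 + 1150.3 = 2706.2 m/s

2706.2


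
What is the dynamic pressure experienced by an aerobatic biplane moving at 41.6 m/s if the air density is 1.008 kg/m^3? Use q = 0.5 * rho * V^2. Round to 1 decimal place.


Step 1: V^2 = 41.6^2 = 1730.56
Step 2: q = 0.5 * 1.008 * 1730.56
Step 3: q = 872.2 Pa

872.2


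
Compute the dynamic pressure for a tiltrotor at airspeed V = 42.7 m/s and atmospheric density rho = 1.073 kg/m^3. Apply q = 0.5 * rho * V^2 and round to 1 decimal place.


Step 1: V^2 = 42.7^2 = 1823.29
Step 2: q = 0.5 * 1.073 * 1823.29
Step 3: q = 978.2 Pa

978.2


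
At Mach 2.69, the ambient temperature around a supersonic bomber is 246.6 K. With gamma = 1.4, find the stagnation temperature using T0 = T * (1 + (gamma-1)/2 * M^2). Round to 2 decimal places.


Step 1: (gamma-1)/2 = 0.2
Step 2: M^2 = 7.2361
Step 3: 1 + 0.2 * 7.2361 = 2.44722
Step 4: T0 = 246.6 * 2.44722 = 603.48 K

603.48


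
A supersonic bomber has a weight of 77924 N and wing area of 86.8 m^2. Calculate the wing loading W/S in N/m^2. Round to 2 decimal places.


Step 1: Wing loading = W / S = 77924 / 86.8
Step 2: Wing loading = 897.74 N/m^2

897.74


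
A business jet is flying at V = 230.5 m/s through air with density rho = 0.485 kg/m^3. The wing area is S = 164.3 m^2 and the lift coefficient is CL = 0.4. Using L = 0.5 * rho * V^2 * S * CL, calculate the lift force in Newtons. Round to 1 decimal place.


Step 1: Calculate dynamic pressure q = 0.5 * 0.485 * 230.5^2 = 0.5 * 0.485 * 53130.25 = 12884.0856 Pa
Step 2: Multiply by wing area and lift coefficient: L = 12884.0856 * 164.3 * 0.4
Step 3: L = 2116855.2682 * 0.4 = 846742.1 N

846742.1


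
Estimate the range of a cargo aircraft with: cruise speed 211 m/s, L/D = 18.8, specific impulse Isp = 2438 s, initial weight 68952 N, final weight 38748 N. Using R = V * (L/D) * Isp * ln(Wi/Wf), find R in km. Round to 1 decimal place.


Step 1: Coefficient = V * (L/D) * Isp = 211 * 18.8 * 2438 = 9671058.4 m
Step 2: Wi/Wf = 68952 / 38748 = 1.779498
Step 3: ln(1.779498) = 0.576331
Step 4: R = 9671058.4 * 0.576331 = 5573735.3 m = 5573.7 km

5573.7


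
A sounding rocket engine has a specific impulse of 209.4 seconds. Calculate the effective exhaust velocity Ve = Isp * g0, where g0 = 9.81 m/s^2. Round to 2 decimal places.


Step 1: Ve = Isp * g0 = 209.4 * 9.81
Step 2: Ve = 2054.21 m/s

2054.21


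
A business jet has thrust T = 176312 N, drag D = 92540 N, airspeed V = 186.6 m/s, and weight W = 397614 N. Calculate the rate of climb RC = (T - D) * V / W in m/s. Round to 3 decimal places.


Step 1: Excess thrust = T - D = 176312 - 92540 = 83772 N
Step 2: Excess power = 83772 * 186.6 = 15631855.2 W
Step 3: RC = 15631855.2 / 397614 = 39.314 m/s

39.314


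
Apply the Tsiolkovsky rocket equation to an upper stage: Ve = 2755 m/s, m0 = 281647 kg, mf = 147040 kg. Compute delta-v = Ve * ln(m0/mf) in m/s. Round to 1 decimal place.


Step 1: Mass ratio m0/mf = 281647 / 147040 = 1.915445
Step 2: ln(1.915445) = 0.64995
Step 3: delta-v = 2755 * 0.64995 = 1790.6 m/s

1790.6


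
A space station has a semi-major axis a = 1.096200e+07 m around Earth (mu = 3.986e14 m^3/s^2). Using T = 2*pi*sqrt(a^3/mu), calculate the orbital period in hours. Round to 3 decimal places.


Step 1: a^3 / mu = 1.317254e+21 / 3.986e14 = 3.304700e+06
Step 2: sqrt(3.304700e+06) = 1817.8835 s
Step 3: T = 2*pi * 1817.8835 = 11422.1 s
Step 4: T in hours = 11422.1 / 3600 = 3.173 hours

3.173


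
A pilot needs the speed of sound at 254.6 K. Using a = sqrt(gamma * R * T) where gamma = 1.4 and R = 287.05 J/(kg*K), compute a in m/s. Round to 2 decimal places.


Step 1: gamma * R * T = 1.4 * 287.05 * 254.6 = 102316.102
Step 2: a = sqrt(102316.102) = 319.87 m/s

319.87


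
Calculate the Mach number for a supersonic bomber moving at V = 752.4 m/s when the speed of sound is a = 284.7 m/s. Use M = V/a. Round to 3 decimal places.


Step 1: M = V / a = 752.4 / 284.7
Step 2: M = 2.643

2.643


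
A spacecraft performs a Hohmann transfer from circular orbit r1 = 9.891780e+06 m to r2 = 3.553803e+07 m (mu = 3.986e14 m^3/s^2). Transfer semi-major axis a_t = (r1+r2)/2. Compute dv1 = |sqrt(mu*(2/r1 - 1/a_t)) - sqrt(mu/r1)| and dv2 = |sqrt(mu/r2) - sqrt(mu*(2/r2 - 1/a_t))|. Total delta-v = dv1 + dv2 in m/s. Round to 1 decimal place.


Step 1: Transfer semi-major axis a_t = (9.891780e+06 + 3.553803e+07) / 2 = 2.271490e+07 m
Step 2: v1 (circular at r1) = sqrt(mu/r1) = 6347.92 m/s
Step 3: v_t1 = sqrt(mu*(2/r1 - 1/a_t)) = 7940.04 m/s
Step 4: dv1 = |7940.04 - 6347.92| = 1592.12 m/s
Step 5: v2 (circular at r2) = 3349.05 m/s, v_t2 = 2210.06 m/s
Step 6: dv2 = |3349.05 - 2210.06| = 1138.99 m/s
Step 7: Total delta-v = 1592.12 + 1138.99 = 2731.1 m/s

2731.1


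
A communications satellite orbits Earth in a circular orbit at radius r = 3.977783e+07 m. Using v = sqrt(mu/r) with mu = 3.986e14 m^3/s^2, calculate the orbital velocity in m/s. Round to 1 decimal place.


Step 1: mu / r = 3.986e14 / 3.977783e+07 = 10020657.2354
Step 2: v = sqrt(10020657.2354) = 3165.5 m/s

3165.5


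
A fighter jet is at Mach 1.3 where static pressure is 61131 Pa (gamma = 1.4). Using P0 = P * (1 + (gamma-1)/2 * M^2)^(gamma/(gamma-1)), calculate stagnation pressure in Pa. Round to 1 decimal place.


Step 1: (gamma-1)/2 * M^2 = 0.2 * 1.69 = 0.338
Step 2: 1 + 0.338 = 1.338
Step 3: Exponent gamma/(gamma-1) = 3.5
Step 4: P0 = 61131 * 1.338^3.5 = 169378.3 Pa

169378.3


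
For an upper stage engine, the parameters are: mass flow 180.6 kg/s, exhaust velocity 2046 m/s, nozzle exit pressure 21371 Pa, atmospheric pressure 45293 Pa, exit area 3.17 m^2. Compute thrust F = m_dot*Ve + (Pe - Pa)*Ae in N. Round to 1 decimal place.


Step 1: Momentum thrust = m_dot * Ve = 180.6 * 2046 = 369507.6 N
Step 2: Pressure thrust = (Pe - Pa) * Ae = (21371 - 45293) * 3.17 = -75832.74 N
Step 3: Total thrust F = 369507.6 + -75832.74 = 293674.9 N

293674.9


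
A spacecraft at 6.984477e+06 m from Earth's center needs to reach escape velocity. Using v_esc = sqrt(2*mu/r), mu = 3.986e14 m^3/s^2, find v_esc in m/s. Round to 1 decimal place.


Step 1: 2*mu/r = 2 * 3.986e14 / 6.984477e+06 = 114138825.2836
Step 2: v_esc = sqrt(114138825.2836) = 10683.6 m/s

10683.6


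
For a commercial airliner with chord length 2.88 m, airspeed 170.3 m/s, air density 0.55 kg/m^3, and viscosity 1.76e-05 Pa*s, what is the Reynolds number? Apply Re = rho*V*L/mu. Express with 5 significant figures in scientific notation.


Step 1: Numerator = rho * V * L = 0.55 * 170.3 * 2.88 = 269.7552
Step 2: Re = 269.7552 / 1.76e-05
Step 3: Re = 1.5327e+07

1.5327e+07


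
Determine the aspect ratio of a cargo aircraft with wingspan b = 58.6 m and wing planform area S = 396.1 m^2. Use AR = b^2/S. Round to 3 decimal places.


Step 1: b^2 = 58.6^2 = 3433.96
Step 2: AR = 3433.96 / 396.1 = 8.669

8.669


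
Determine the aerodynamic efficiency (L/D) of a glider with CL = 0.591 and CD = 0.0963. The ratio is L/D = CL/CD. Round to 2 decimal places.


Step 1: L/D = CL / CD = 0.591 / 0.0963
Step 2: L/D = 6.14

6.14


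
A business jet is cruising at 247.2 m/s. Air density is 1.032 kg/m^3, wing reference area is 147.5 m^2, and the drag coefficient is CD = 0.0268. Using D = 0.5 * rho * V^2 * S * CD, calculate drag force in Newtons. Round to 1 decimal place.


Step 1: Dynamic pressure q = 0.5 * 1.032 * 247.2^2 = 31531.6454 Pa
Step 2: Drag D = q * S * CD = 31531.6454 * 147.5 * 0.0268
Step 3: D = 124644.6 N

124644.6


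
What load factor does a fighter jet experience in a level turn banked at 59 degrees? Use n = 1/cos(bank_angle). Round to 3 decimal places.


Step 1: Convert 59 degrees to radians = 1.029744
Step 2: cos(59 deg) = 0.515038
Step 3: n = 1 / 0.515038 = 1.942

1.942


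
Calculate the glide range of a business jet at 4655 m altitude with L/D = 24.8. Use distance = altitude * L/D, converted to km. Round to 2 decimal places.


Step 1: Glide distance = altitude * L/D = 4655 * 24.8 = 115444.0 m
Step 2: Convert to km: 115444.0 / 1000 = 115.44 km

115.44


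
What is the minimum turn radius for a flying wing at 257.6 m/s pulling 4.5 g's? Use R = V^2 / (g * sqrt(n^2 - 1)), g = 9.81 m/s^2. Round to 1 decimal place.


Step 1: V^2 = 257.6^2 = 66357.76
Step 2: n^2 - 1 = 4.5^2 - 1 = 19.25
Step 3: sqrt(19.25) = 4.387482
Step 4: R = 66357.76 / (9.81 * 4.387482) = 1541.7 m

1541.7


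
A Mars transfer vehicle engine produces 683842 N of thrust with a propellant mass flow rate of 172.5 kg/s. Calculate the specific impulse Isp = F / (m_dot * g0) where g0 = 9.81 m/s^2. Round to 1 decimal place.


Step 1: m_dot * g0 = 172.5 * 9.81 = 1692.23
Step 2: Isp = 683842 / 1692.23 = 404.1 s

404.1


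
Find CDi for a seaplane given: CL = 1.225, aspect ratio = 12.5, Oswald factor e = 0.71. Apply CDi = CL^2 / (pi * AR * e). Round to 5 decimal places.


Step 1: CL^2 = 1.225^2 = 1.500625
Step 2: pi * AR * e = 3.14159 * 12.5 * 0.71 = 27.881635
Step 3: CDi = 1.500625 / 27.881635 = 0.05382

0.05382


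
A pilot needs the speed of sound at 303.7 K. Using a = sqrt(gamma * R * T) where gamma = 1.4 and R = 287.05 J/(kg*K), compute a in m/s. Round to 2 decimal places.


Step 1: gamma * R * T = 1.4 * 287.05 * 303.7 = 122047.919
Step 2: a = sqrt(122047.919) = 349.35 m/s

349.35


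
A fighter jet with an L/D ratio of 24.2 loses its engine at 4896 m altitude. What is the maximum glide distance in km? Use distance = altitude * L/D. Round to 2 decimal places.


Step 1: Glide distance = altitude * L/D = 4896 * 24.2 = 118483.2 m
Step 2: Convert to km: 118483.2 / 1000 = 118.48 km

118.48


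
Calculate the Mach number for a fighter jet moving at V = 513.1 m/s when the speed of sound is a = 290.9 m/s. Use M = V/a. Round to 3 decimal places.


Step 1: M = V / a = 513.1 / 290.9
Step 2: M = 1.764

1.764


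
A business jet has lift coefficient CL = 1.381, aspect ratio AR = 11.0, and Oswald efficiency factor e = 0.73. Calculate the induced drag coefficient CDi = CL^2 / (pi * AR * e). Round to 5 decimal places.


Step 1: CL^2 = 1.381^2 = 1.907161
Step 2: pi * AR * e = 3.14159 * 11.0 * 0.73 = 25.226989
Step 3: CDi = 1.907161 / 25.226989 = 0.07560

0.07560


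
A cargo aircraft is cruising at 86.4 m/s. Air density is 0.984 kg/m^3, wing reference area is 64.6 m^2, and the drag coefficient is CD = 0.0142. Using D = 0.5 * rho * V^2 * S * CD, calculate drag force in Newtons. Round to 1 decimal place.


Step 1: Dynamic pressure q = 0.5 * 0.984 * 86.4^2 = 3672.7603 Pa
Step 2: Drag D = q * S * CD = 3672.7603 * 64.6 * 0.0142
Step 3: D = 3369.1 N

3369.1


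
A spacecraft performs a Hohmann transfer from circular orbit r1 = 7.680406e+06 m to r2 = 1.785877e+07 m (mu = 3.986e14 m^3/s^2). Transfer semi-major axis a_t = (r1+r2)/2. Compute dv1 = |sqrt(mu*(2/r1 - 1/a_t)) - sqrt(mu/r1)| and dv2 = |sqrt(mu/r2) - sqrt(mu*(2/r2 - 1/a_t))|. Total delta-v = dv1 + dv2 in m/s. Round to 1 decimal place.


Step 1: Transfer semi-major axis a_t = (7.680406e+06 + 1.785877e+07) / 2 = 1.276959e+07 m
Step 2: v1 (circular at r1) = sqrt(mu/r1) = 7204.05 m/s
Step 3: v_t1 = sqrt(mu*(2/r1 - 1/a_t)) = 8519.5 m/s
Step 4: dv1 = |8519.5 - 7204.05| = 1315.45 m/s
Step 5: v2 (circular at r2) = 4724.36 m/s, v_t2 = 3663.92 m/s
Step 6: dv2 = |4724.36 - 3663.92| = 1060.43 m/s
Step 7: Total delta-v = 1315.45 + 1060.43 = 2375.9 m/s

2375.9


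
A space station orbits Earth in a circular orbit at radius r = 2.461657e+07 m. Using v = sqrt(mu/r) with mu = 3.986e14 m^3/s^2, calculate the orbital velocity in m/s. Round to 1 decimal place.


Step 1: mu / r = 3.986e14 / 2.461657e+07 = 16192345.2374
Step 2: v = sqrt(16192345.2374) = 4024.0 m/s

4024.0


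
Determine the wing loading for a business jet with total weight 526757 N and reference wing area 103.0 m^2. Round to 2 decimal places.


Step 1: Wing loading = W / S = 526757 / 103.0
Step 2: Wing loading = 5114.15 N/m^2

5114.15


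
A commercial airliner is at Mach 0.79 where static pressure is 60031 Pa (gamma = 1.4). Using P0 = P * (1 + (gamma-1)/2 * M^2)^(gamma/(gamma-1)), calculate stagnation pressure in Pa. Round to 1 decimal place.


Step 1: (gamma-1)/2 * M^2 = 0.2 * 0.6241 = 0.12482
Step 2: 1 + 0.12482 = 1.12482
Step 3: Exponent gamma/(gamma-1) = 3.5
Step 4: P0 = 60031 * 1.12482^3.5 = 90607.9 Pa

90607.9


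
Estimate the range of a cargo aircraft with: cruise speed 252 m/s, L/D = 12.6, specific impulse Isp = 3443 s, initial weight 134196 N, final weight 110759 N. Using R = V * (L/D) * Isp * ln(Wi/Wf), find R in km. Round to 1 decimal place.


Step 1: Coefficient = V * (L/D) * Isp = 252 * 12.6 * 3443 = 10932213.6 m
Step 2: Wi/Wf = 134196 / 110759 = 1.211604
Step 3: ln(1.211604) = 0.191945
Step 4: R = 10932213.6 * 0.191945 = 2098381.0 m = 2098.4 km

2098.4


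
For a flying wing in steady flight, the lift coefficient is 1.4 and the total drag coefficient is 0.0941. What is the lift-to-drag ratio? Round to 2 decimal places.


Step 1: L/D = CL / CD = 1.4 / 0.0941
Step 2: L/D = 14.88

14.88


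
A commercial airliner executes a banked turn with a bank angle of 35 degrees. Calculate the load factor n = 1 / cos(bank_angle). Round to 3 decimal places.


Step 1: Convert 35 degrees to radians = 0.610865
Step 2: cos(35 deg) = 0.819152
Step 3: n = 1 / 0.819152 = 1.221

1.221


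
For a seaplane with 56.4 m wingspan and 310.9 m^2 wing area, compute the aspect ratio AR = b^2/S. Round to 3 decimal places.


Step 1: b^2 = 56.4^2 = 3180.96
Step 2: AR = 3180.96 / 310.9 = 10.231

10.231


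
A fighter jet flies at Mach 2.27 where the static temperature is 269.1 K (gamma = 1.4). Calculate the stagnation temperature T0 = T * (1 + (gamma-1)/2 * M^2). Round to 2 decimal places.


Step 1: (gamma-1)/2 = 0.2
Step 2: M^2 = 5.1529
Step 3: 1 + 0.2 * 5.1529 = 2.03058
Step 4: T0 = 269.1 * 2.03058 = 546.43 K

546.43


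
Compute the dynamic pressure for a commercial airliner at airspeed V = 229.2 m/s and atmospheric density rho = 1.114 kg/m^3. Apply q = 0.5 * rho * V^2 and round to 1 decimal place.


Step 1: V^2 = 229.2^2 = 52532.64
Step 2: q = 0.5 * 1.114 * 52532.64
Step 3: q = 29260.7 Pa

29260.7


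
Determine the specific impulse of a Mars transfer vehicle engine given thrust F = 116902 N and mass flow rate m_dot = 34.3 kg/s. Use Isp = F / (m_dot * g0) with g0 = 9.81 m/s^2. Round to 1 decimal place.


Step 1: m_dot * g0 = 34.3 * 9.81 = 336.48
Step 2: Isp = 116902 / 336.48 = 347.4 s

347.4


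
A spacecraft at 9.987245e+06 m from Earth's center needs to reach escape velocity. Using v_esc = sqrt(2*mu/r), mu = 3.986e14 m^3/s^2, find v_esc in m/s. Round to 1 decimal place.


Step 1: 2*mu/r = 2 * 3.986e14 / 9.987245e+06 = 79821812.7221
Step 2: v_esc = sqrt(79821812.7221) = 8934.3 m/s

8934.3


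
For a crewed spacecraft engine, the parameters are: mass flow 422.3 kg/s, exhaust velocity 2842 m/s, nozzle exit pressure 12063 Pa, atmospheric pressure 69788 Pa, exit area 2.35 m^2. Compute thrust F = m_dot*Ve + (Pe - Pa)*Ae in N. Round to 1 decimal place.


Step 1: Momentum thrust = m_dot * Ve = 422.3 * 2842 = 1200176.6 N
Step 2: Pressure thrust = (Pe - Pa) * Ae = (12063 - 69788) * 2.35 = -135653.75 N
Step 3: Total thrust F = 1200176.6 + -135653.75 = 1064522.9 N

1064522.9


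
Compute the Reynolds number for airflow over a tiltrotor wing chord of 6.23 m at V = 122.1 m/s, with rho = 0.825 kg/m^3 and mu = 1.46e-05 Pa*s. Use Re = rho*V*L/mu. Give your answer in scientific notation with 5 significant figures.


Step 1: Numerator = rho * V * L = 0.825 * 122.1 * 6.23 = 627.563475
Step 2: Re = 627.563475 / 1.46e-05
Step 3: Re = 4.2984e+07

4.2984e+07


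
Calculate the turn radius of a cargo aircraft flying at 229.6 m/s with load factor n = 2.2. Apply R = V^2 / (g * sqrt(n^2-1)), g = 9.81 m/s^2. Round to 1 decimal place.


Step 1: V^2 = 229.6^2 = 52716.16
Step 2: n^2 - 1 = 2.2^2 - 1 = 3.84
Step 3: sqrt(3.84) = 1.959592
Step 4: R = 52716.16 / (9.81 * 1.959592) = 2742.3 m

2742.3


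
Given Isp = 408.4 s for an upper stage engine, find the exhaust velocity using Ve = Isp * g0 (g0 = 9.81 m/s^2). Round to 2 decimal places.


Step 1: Ve = Isp * g0 = 408.4 * 9.81
Step 2: Ve = 4006.40 m/s

4006.40


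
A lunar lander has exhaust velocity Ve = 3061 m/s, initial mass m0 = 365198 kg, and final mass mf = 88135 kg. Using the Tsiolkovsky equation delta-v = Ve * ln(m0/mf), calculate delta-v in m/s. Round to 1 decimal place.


Step 1: Mass ratio m0/mf = 365198 / 88135 = 4.143621
Step 2: ln(4.143621) = 1.42157
Step 3: delta-v = 3061 * 1.42157 = 4351.4 m/s

4351.4


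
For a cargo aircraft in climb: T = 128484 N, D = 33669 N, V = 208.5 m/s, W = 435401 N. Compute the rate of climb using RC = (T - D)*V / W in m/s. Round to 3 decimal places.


Step 1: Excess thrust = T - D = 128484 - 33669 = 94815 N
Step 2: Excess power = 94815 * 208.5 = 19768927.5 W
Step 3: RC = 19768927.5 / 435401 = 45.404 m/s

45.404


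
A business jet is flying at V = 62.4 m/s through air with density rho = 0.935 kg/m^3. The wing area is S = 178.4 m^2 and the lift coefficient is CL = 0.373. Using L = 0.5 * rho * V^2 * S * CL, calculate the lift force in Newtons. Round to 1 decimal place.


Step 1: Calculate dynamic pressure q = 0.5 * 0.935 * 62.4^2 = 0.5 * 0.935 * 3893.76 = 1820.3328 Pa
Step 2: Multiply by wing area and lift coefficient: L = 1820.3328 * 178.4 * 0.373
Step 3: L = 324747.3715 * 0.373 = 121130.8 N

121130.8


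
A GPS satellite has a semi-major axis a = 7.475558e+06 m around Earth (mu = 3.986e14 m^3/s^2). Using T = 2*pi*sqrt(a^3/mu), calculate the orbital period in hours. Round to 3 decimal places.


Step 1: a^3 / mu = 4.177638e+20 / 3.986e14 = 1.048078e+06
Step 2: sqrt(1.048078e+06) = 1023.7567 s
Step 3: T = 2*pi * 1023.7567 = 6432.45 s
Step 4: T in hours = 6432.45 / 3600 = 1.787 hours

1.787


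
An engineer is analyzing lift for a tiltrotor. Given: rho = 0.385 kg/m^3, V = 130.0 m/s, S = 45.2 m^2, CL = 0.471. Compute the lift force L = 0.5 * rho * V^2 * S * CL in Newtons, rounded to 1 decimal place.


Step 1: Calculate dynamic pressure q = 0.5 * 0.385 * 130.0^2 = 0.5 * 0.385 * 16900.0 = 3253.25 Pa
Step 2: Multiply by wing area and lift coefficient: L = 3253.25 * 45.2 * 0.471
Step 3: L = 147046.9 * 0.471 = 69259.1 N

69259.1


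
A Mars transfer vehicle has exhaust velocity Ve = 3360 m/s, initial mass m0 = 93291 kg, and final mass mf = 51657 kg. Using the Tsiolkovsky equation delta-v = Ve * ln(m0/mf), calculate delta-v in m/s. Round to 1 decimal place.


Step 1: Mass ratio m0/mf = 93291 / 51657 = 1.80597
Step 2: ln(1.80597) = 0.591098
Step 3: delta-v = 3360 * 0.591098 = 1986.1 m/s

1986.1


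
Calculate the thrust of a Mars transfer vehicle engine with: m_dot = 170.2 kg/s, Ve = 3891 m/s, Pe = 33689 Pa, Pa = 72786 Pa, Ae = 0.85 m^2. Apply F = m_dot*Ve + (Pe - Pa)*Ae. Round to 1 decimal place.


Step 1: Momentum thrust = m_dot * Ve = 170.2 * 3891 = 662248.2 N
Step 2: Pressure thrust = (Pe - Pa) * Ae = (33689 - 72786) * 0.85 = -33232.45 N
Step 3: Total thrust F = 662248.2 + -33232.45 = 629015.8 N

629015.8


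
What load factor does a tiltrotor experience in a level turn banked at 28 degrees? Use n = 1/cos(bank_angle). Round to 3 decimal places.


Step 1: Convert 28 degrees to radians = 0.488692
Step 2: cos(28 deg) = 0.882948
Step 3: n = 1 / 0.882948 = 1.133

1.133


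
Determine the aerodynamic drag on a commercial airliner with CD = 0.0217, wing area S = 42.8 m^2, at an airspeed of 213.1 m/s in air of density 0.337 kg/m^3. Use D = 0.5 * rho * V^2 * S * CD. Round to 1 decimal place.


Step 1: Dynamic pressure q = 0.5 * 0.337 * 213.1^2 = 7651.8563 Pa
Step 2: Drag D = q * S * CD = 7651.8563 * 42.8 * 0.0217
Step 3: D = 7106.7 N

7106.7


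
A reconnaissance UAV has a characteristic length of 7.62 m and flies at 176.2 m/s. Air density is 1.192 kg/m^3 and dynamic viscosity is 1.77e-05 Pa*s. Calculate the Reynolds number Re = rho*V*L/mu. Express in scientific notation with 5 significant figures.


Step 1: Numerator = rho * V * L = 1.192 * 176.2 * 7.62 = 1600.431648
Step 2: Re = 1600.431648 / 1.77e-05
Step 3: Re = 9.0420e+07

9.0420e+07


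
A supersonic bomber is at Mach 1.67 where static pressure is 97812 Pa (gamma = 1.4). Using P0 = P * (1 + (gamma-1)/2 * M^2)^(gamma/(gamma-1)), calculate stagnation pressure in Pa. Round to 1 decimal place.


Step 1: (gamma-1)/2 * M^2 = 0.2 * 2.7889 = 0.55778
Step 2: 1 + 0.55778 = 1.55778
Step 3: Exponent gamma/(gamma-1) = 3.5
Step 4: P0 = 97812 * 1.55778^3.5 = 461491.4 Pa

461491.4


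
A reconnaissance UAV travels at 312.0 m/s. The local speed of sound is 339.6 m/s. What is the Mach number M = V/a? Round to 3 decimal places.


Step 1: M = V / a = 312.0 / 339.6
Step 2: M = 0.919

0.919


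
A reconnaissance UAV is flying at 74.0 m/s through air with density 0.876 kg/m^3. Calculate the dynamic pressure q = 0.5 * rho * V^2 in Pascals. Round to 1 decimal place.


Step 1: V^2 = 74.0^2 = 5476.0
Step 2: q = 0.5 * 0.876 * 5476.0
Step 3: q = 2398.5 Pa

2398.5


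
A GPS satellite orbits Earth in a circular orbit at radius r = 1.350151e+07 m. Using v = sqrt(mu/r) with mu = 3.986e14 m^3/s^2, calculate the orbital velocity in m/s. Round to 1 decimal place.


Step 1: mu / r = 3.986e14 / 1.350151e+07 = 29522623.7658
Step 2: v = sqrt(29522623.7658) = 5433.5 m/s

5433.5


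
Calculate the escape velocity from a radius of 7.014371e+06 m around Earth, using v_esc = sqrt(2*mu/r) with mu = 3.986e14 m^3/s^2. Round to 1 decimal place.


Step 1: 2*mu/r = 2 * 3.986e14 / 7.014371e+06 = 113652385.9374
Step 2: v_esc = sqrt(113652385.9374) = 10660.8 m/s

10660.8


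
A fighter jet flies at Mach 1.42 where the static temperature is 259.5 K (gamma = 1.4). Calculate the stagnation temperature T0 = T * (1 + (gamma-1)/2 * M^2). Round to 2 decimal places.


Step 1: (gamma-1)/2 = 0.2
Step 2: M^2 = 2.0164
Step 3: 1 + 0.2 * 2.0164 = 1.40328
Step 4: T0 = 259.5 * 1.40328 = 364.15 K

364.15


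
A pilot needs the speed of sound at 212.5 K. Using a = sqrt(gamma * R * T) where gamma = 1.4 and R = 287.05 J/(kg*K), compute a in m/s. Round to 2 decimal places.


Step 1: gamma * R * T = 1.4 * 287.05 * 212.5 = 85397.375
Step 2: a = sqrt(85397.375) = 292.23 m/s

292.23


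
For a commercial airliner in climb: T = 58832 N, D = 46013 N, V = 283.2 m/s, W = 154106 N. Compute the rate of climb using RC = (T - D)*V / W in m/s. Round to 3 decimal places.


Step 1: Excess thrust = T - D = 58832 - 46013 = 12819 N
Step 2: Excess power = 12819 * 283.2 = 3630340.8 W
Step 3: RC = 3630340.8 / 154106 = 23.557 m/s

23.557


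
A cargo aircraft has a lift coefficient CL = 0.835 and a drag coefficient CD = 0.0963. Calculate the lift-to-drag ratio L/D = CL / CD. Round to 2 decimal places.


Step 1: L/D = CL / CD = 0.835 / 0.0963
Step 2: L/D = 8.67

8.67


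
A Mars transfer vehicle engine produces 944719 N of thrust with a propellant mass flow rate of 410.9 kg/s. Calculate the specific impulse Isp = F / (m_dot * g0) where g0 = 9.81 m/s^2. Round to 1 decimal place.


Step 1: m_dot * g0 = 410.9 * 9.81 = 4030.93
Step 2: Isp = 944719 / 4030.93 = 234.4 s

234.4


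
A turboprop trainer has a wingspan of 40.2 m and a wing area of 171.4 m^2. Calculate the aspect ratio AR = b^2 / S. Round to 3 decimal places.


Step 1: b^2 = 40.2^2 = 1616.04
Step 2: AR = 1616.04 / 171.4 = 9.428

9.428
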